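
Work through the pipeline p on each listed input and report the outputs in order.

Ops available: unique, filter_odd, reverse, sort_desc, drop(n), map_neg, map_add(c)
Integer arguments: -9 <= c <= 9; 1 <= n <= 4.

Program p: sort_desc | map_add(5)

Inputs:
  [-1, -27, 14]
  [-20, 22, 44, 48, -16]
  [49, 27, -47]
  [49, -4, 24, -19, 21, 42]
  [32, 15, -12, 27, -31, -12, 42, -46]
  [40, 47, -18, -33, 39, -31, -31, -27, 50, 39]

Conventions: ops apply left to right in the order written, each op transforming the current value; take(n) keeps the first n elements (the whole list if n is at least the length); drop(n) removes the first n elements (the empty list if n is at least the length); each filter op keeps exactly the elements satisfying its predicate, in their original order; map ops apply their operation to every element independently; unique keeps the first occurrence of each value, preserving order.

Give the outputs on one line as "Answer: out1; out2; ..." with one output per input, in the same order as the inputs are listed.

Execution, op by op:
  [-1, -27, 14] -> [14, -1, -27] -> [19, 4, -22]
  [-20, 22, 44, 48, -16] -> [48, 44, 22, -16, -20] -> [53, 49, 27, -11, -15]
  [49, 27, -47] -> [49, 27, -47] -> [54, 32, -42]
  [49, -4, 24, -19, 21, 42] -> [49, 42, 24, 21, -4, -19] -> [54, 47, 29, 26, 1, -14]
  [32, 15, -12, 27, -31, -12, 42, -46] -> [42, 32, 27, 15, -12, -12, -31, -46] -> [47, 37, 32, 20, -7, -7, -26, -41]
  [40, 47, -18, -33, 39, -31, -31, -27, 50, 39] -> [50, 47, 40, 39, 39, -18, -27, -31, -31, -33] -> [55, 52, 45, 44, 44, -13, -22, -26, -26, -28]

[19, 4, -22]; [53, 49, 27, -11, -15]; [54, 32, -42]; [54, 47, 29, 26, 1, -14]; [47, 37, 32, 20, -7, -7, -26, -41]; [55, 52, 45, 44, 44, -13, -22, -26, -26, -28]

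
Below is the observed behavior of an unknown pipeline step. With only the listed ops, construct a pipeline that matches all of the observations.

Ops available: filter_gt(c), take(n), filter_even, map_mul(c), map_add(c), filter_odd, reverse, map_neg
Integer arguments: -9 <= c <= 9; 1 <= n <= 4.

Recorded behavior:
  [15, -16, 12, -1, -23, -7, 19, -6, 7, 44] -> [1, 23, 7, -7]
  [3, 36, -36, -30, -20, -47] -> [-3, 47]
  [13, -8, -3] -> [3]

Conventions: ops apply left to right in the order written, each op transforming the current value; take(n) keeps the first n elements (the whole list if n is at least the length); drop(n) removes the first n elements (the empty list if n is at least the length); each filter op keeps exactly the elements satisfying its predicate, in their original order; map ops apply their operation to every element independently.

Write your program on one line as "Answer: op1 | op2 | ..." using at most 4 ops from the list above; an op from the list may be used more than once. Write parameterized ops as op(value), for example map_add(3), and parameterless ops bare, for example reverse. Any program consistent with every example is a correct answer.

map_neg | filter_odd | filter_gt(-9)

Check, running the answer program on each example:
  [15, -16, 12, -1, -23, -7, 19, -6, 7, 44] -> [-15, 16, -12, 1, 23, 7, -19, 6, -7, -44] -> [-15, 1, 23, 7, -19, -7] -> [1, 23, 7, -7]
  [3, 36, -36, -30, -20, -47] -> [-3, -36, 36, 30, 20, 47] -> [-3, 47] -> [-3, 47]
  [13, -8, -3] -> [-13, 8, 3] -> [-13, 3] -> [3]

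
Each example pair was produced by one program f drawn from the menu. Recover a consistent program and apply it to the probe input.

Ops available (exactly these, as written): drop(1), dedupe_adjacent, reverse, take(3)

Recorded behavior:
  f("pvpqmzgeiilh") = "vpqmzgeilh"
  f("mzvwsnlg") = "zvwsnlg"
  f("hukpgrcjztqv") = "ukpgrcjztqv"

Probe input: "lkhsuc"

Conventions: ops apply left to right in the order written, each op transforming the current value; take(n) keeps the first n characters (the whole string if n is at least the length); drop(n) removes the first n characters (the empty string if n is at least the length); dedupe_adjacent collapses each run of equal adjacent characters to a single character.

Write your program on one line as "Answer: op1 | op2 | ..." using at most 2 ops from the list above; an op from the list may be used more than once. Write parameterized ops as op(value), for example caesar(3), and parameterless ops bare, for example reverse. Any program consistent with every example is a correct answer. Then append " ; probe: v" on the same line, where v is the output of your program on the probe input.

dedupe_adjacent | drop(1) ; probe: "khsuc"

Check, running the answer program on each example:
  "pvpqmzgeiilh" -> "pvpqmzgeilh" -> "vpqmzgeilh"
  "mzvwsnlg" -> "mzvwsnlg" -> "zvwsnlg"
  "hukpgrcjztqv" -> "hukpgrcjztqv" -> "ukpgrcjztqv"
  probe: "lkhsuc" -> "lkhsuc" -> "khsuc"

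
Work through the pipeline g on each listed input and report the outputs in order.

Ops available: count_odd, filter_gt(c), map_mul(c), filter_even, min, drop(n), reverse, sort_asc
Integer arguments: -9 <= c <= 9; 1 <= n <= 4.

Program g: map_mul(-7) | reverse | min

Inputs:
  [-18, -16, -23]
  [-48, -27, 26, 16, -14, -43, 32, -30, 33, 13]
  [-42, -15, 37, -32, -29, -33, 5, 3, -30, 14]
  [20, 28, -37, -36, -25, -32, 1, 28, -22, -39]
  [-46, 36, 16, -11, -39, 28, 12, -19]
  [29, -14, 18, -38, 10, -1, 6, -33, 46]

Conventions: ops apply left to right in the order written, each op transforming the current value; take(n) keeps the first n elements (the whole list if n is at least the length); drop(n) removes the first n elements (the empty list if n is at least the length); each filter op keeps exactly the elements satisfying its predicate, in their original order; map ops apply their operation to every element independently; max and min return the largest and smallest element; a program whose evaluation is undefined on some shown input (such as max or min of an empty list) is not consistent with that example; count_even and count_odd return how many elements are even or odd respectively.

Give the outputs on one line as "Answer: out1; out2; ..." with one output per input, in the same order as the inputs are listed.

112; -231; -259; -196; -252; -322

Execution, op by op:
  [-18, -16, -23] -> [126, 112, 161] -> [161, 112, 126] -> 112
  [-48, -27, 26, 16, -14, -43, 32, -30, 33, 13] -> [336, 189, -182, -112, 98, 301, -224, 210, -231, -91] -> [-91, -231, 210, -224, 301, 98, -112, -182, 189, 336] -> -231
  [-42, -15, 37, -32, -29, -33, 5, 3, -30, 14] -> [294, 105, -259, 224, 203, 231, -35, -21, 210, -98] -> [-98, 210, -21, -35, 231, 203, 224, -259, 105, 294] -> -259
  [20, 28, -37, -36, -25, -32, 1, 28, -22, -39] -> [-140, -196, 259, 252, 175, 224, -7, -196, 154, 273] -> [273, 154, -196, -7, 224, 175, 252, 259, -196, -140] -> -196
  [-46, 36, 16, -11, -39, 28, 12, -19] -> [322, -252, -112, 77, 273, -196, -84, 133] -> [133, -84, -196, 273, 77, -112, -252, 322] -> -252
  [29, -14, 18, -38, 10, -1, 6, -33, 46] -> [-203, 98, -126, 266, -70, 7, -42, 231, -322] -> [-322, 231, -42, 7, -70, 266, -126, 98, -203] -> -322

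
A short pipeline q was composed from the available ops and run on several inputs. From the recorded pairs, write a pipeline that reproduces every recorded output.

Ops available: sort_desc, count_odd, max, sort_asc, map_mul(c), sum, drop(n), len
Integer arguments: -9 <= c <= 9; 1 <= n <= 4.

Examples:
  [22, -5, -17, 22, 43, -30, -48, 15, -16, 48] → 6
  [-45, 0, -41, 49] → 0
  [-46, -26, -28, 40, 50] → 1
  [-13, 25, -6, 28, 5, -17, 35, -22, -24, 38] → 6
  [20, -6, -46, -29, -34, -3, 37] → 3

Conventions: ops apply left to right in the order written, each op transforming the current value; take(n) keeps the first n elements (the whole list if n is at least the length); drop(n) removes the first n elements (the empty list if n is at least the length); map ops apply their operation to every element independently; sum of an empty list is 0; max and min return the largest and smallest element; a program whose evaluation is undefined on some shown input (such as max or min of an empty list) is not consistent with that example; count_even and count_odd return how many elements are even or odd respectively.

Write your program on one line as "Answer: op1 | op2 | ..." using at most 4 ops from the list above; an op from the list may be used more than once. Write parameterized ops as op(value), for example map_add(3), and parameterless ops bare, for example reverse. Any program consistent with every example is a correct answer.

sort_desc | drop(4) | len

Check, running the answer program on each example:
  [22, -5, -17, 22, 43, -30, -48, 15, -16, 48] -> [48, 43, 22, 22, 15, -5, -16, -17, -30, -48] -> [15, -5, -16, -17, -30, -48] -> 6
  [-45, 0, -41, 49] -> [49, 0, -41, -45] -> [] -> 0
  [-46, -26, -28, 40, 50] -> [50, 40, -26, -28, -46] -> [-46] -> 1
  [-13, 25, -6, 28, 5, -17, 35, -22, -24, 38] -> [38, 35, 28, 25, 5, -6, -13, -17, -22, -24] -> [5, -6, -13, -17, -22, -24] -> 6
  [20, -6, -46, -29, -34, -3, 37] -> [37, 20, -3, -6, -29, -34, -46] -> [-29, -34, -46] -> 3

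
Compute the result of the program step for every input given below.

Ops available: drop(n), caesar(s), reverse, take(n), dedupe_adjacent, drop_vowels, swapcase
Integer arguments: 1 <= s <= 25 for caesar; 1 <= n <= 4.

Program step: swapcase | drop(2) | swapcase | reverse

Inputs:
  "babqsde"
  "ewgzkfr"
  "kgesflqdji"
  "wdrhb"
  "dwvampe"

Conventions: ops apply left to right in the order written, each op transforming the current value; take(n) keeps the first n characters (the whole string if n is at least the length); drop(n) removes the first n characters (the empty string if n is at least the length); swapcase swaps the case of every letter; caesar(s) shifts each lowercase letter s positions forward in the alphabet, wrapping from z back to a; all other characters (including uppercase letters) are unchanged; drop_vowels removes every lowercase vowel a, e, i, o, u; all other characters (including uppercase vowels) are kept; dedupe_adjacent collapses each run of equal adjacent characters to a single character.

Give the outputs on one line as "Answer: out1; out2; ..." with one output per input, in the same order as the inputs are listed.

Execution, op by op:
  "babqsde" -> "BABQSDE" -> "BQSDE" -> "bqsde" -> "edsqb"
  "ewgzkfr" -> "EWGZKFR" -> "GZKFR" -> "gzkfr" -> "rfkzg"
  "kgesflqdji" -> "KGESFLQDJI" -> "ESFLQDJI" -> "esflqdji" -> "ijdqlfse"
  "wdrhb" -> "WDRHB" -> "RHB" -> "rhb" -> "bhr"
  "dwvampe" -> "DWVAMPE" -> "VAMPE" -> "vampe" -> "epmav"

"edsqb"; "rfkzg"; "ijdqlfse"; "bhr"; "epmav"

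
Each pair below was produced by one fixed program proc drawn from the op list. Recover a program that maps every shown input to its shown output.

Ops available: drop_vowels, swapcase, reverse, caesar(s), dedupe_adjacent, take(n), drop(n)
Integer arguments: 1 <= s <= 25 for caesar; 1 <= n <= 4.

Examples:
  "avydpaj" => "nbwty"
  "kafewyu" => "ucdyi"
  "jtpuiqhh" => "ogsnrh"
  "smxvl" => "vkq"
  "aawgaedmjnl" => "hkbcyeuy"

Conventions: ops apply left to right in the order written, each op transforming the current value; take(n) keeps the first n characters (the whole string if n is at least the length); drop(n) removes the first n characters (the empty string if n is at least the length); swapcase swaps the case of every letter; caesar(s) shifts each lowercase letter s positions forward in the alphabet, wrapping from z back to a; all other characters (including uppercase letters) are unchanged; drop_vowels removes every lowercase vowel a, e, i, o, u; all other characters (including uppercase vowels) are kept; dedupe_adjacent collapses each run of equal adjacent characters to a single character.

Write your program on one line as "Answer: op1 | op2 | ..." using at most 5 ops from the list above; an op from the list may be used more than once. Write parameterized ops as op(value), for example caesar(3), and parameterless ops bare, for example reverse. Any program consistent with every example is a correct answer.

caesar(24) | reverse | drop(1) | drop(1) | dedupe_adjacent

Check, running the answer program on each example:
  "avydpaj" -> "ytwbnyh" -> "hynbwty" -> "ynbwty" -> "nbwty" -> "nbwty"
  "kafewyu" -> "iydcuws" -> "swucdyi" -> "wucdyi" -> "ucdyi" -> "ucdyi"
  "jtpuiqhh" -> "hrnsgoff" -> "ffogsnrh" -> "fogsnrh" -> "ogsnrh" -> "ogsnrh"
  "smxvl" -> "qkvtj" -> "jtvkq" -> "tvkq" -> "vkq" -> "vkq"
  "aawgaedmjnl" -> "yyueycbkhlj" -> "jlhkbcyeuyy" -> "lhkbcyeuyy" -> "hkbcyeuyy" -> "hkbcyeuy"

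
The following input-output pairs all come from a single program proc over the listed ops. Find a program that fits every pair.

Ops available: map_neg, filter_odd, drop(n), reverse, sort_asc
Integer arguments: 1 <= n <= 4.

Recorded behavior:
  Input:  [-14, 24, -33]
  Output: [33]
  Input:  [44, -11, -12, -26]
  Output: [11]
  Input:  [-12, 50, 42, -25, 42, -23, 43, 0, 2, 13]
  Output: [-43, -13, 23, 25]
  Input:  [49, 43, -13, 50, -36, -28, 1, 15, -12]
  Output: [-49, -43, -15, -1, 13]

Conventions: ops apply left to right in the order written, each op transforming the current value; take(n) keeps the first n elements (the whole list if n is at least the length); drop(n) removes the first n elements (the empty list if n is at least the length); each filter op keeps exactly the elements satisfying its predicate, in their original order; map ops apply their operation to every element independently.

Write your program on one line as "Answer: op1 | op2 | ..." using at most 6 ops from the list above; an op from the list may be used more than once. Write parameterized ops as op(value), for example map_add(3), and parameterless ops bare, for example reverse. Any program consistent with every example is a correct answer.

reverse | map_neg | filter_odd | reverse | sort_asc

Check, running the answer program on each example:
  [-14, 24, -33] -> [-33, 24, -14] -> [33, -24, 14] -> [33] -> [33] -> [33]
  [44, -11, -12, -26] -> [-26, -12, -11, 44] -> [26, 12, 11, -44] -> [11] -> [11] -> [11]
  [-12, 50, 42, -25, 42, -23, 43, 0, 2, 13] -> [13, 2, 0, 43, -23, 42, -25, 42, 50, -12] -> [-13, -2, 0, -43, 23, -42, 25, -42, -50, 12] -> [-13, -43, 23, 25] -> [25, 23, -43, -13] -> [-43, -13, 23, 25]
  [49, 43, -13, 50, -36, -28, 1, 15, -12] -> [-12, 15, 1, -28, -36, 50, -13, 43, 49] -> [12, -15, -1, 28, 36, -50, 13, -43, -49] -> [-15, -1, 13, -43, -49] -> [-49, -43, 13, -1, -15] -> [-49, -43, -15, -1, 13]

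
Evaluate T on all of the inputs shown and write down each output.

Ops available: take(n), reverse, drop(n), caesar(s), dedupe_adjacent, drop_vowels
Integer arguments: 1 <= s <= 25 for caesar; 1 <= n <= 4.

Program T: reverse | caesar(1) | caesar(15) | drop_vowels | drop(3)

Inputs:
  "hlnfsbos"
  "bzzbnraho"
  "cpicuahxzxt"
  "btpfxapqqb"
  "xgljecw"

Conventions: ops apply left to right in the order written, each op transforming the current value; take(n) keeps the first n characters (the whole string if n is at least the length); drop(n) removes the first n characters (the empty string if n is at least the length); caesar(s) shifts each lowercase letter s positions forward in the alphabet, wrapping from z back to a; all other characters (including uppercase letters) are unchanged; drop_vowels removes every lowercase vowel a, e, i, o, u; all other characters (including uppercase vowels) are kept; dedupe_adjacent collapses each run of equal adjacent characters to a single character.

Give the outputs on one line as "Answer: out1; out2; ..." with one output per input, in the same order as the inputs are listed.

"bx"; "drppr"; "nxqksyfs"; "fqnvfjr"; "bwn"

Execution, op by op:
  "hlnfsbos" -> "sobsfnlh" -> "tpctgomi" -> "ierivdbx" -> "rvdbx" -> "bx"
  "bzzbnraho" -> "oharnbzzb" -> "pibsocaac" -> "exqhdrppr" -> "xqhdrppr" -> "drppr"
  "cpicuahxzxt" -> "txzxhaucipc" -> "uyayibvdjqd" -> "jnpnxqksyfs" -> "jnpnxqksyfs" -> "nxqksyfs"
  "btpfxapqqb" -> "bqqpaxfptb" -> "crrqbygquc" -> "rggfqnvfjr" -> "rggfqnvfjr" -> "fqnvfjr"
  "xgljecw" -> "wcejlgx" -> "xdfkmhy" -> "msuzbwn" -> "mszbwn" -> "bwn"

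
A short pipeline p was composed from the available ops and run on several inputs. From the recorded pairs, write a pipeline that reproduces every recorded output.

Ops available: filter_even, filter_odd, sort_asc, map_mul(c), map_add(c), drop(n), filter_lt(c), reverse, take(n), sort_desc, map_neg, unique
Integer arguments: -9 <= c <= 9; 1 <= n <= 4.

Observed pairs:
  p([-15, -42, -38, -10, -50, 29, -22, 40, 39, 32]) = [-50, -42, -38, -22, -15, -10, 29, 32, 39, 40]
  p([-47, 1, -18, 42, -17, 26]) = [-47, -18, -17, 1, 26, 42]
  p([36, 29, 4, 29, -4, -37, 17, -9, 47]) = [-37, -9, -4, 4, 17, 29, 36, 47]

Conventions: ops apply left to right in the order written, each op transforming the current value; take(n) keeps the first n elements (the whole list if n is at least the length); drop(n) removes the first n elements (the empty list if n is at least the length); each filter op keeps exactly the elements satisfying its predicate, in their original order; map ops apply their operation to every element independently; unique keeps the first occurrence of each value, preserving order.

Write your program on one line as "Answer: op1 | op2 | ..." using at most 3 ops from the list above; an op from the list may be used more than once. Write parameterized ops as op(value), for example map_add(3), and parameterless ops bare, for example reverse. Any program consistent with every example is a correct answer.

sort_desc | unique | sort_asc

Check, running the answer program on each example:
  [-15, -42, -38, -10, -50, 29, -22, 40, 39, 32] -> [40, 39, 32, 29, -10, -15, -22, -38, -42, -50] -> [40, 39, 32, 29, -10, -15, -22, -38, -42, -50] -> [-50, -42, -38, -22, -15, -10, 29, 32, 39, 40]
  [-47, 1, -18, 42, -17, 26] -> [42, 26, 1, -17, -18, -47] -> [42, 26, 1, -17, -18, -47] -> [-47, -18, -17, 1, 26, 42]
  [36, 29, 4, 29, -4, -37, 17, -9, 47] -> [47, 36, 29, 29, 17, 4, -4, -9, -37] -> [47, 36, 29, 17, 4, -4, -9, -37] -> [-37, -9, -4, 4, 17, 29, 36, 47]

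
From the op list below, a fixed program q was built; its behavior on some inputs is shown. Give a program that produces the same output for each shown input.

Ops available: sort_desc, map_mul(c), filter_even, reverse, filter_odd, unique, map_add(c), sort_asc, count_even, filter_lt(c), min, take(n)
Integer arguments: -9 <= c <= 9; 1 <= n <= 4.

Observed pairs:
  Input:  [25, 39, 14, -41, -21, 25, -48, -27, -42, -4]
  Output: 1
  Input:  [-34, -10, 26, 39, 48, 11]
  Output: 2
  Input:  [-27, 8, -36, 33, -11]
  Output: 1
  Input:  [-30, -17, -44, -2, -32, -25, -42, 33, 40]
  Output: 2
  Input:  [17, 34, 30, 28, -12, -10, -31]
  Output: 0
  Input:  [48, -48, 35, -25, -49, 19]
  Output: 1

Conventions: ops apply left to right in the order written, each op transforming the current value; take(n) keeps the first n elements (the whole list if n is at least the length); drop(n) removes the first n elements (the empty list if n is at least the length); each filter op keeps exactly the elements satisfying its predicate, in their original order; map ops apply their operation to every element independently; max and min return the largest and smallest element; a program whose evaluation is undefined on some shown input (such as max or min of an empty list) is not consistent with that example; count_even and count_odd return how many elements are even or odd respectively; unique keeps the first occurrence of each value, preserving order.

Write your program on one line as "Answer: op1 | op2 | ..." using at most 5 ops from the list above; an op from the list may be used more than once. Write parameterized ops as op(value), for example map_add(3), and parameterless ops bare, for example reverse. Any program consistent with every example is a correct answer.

filter_even | take(2) | filter_lt(-5) | count_even

Check, running the answer program on each example:
  [25, 39, 14, -41, -21, 25, -48, -27, -42, -4] -> [14, -48, -42, -4] -> [14, -48] -> [-48] -> 1
  [-34, -10, 26, 39, 48, 11] -> [-34, -10, 26, 48] -> [-34, -10] -> [-34, -10] -> 2
  [-27, 8, -36, 33, -11] -> [8, -36] -> [8, -36] -> [-36] -> 1
  [-30, -17, -44, -2, -32, -25, -42, 33, 40] -> [-30, -44, -2, -32, -42, 40] -> [-30, -44] -> [-30, -44] -> 2
  [17, 34, 30, 28, -12, -10, -31] -> [34, 30, 28, -12, -10] -> [34, 30] -> [] -> 0
  [48, -48, 35, -25, -49, 19] -> [48, -48] -> [48, -48] -> [-48] -> 1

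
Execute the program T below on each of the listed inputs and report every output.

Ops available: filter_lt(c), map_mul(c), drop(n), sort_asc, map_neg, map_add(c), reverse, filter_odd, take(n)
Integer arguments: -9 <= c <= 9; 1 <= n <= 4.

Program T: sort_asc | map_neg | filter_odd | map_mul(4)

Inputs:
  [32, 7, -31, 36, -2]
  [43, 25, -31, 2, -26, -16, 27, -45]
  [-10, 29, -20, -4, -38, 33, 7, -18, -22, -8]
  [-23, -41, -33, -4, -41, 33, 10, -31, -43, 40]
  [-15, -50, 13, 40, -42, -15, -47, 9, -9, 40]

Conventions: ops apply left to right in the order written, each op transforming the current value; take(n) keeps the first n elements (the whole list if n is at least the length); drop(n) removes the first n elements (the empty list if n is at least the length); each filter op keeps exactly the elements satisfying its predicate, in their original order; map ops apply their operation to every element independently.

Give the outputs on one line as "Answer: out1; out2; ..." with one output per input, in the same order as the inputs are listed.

[124, -28]; [180, 124, -100, -108, -172]; [-28, -116, -132]; [172, 164, 164, 132, 124, 92, -132]; [188, 60, 60, 36, -36, -52]

Execution, op by op:
  [32, 7, -31, 36, -2] -> [-31, -2, 7, 32, 36] -> [31, 2, -7, -32, -36] -> [31, -7] -> [124, -28]
  [43, 25, -31, 2, -26, -16, 27, -45] -> [-45, -31, -26, -16, 2, 25, 27, 43] -> [45, 31, 26, 16, -2, -25, -27, -43] -> [45, 31, -25, -27, -43] -> [180, 124, -100, -108, -172]
  [-10, 29, -20, -4, -38, 33, 7, -18, -22, -8] -> [-38, -22, -20, -18, -10, -8, -4, 7, 29, 33] -> [38, 22, 20, 18, 10, 8, 4, -7, -29, -33] -> [-7, -29, -33] -> [-28, -116, -132]
  [-23, -41, -33, -4, -41, 33, 10, -31, -43, 40] -> [-43, -41, -41, -33, -31, -23, -4, 10, 33, 40] -> [43, 41, 41, 33, 31, 23, 4, -10, -33, -40] -> [43, 41, 41, 33, 31, 23, -33] -> [172, 164, 164, 132, 124, 92, -132]
  [-15, -50, 13, 40, -42, -15, -47, 9, -9, 40] -> [-50, -47, -42, -15, -15, -9, 9, 13, 40, 40] -> [50, 47, 42, 15, 15, 9, -9, -13, -40, -40] -> [47, 15, 15, 9, -9, -13] -> [188, 60, 60, 36, -36, -52]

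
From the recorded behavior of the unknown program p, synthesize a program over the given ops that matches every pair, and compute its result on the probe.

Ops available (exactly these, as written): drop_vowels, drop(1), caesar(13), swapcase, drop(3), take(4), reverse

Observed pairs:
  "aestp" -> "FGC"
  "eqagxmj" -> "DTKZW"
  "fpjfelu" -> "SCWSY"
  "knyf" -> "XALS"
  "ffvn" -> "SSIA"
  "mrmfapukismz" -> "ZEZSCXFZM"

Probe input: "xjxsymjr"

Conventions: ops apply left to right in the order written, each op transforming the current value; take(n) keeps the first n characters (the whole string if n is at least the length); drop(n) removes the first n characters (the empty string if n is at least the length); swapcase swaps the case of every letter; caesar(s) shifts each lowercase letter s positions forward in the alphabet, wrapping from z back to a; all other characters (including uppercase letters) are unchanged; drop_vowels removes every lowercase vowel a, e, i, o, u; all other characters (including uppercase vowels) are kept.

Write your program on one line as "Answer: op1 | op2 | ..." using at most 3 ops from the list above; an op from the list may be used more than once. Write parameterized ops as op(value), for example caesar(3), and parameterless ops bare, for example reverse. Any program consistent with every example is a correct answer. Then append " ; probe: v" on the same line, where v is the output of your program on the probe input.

drop_vowels | caesar(13) | swapcase ; probe: "KWKFLZWE"

Check, running the answer program on each example:
  "aestp" -> "stp" -> "fgc" -> "FGC"
  "eqagxmj" -> "qgxmj" -> "dtkzw" -> "DTKZW"
  "fpjfelu" -> "fpjfl" -> "scwsy" -> "SCWSY"
  "knyf" -> "knyf" -> "xals" -> "XALS"
  "ffvn" -> "ffvn" -> "ssia" -> "SSIA"
  "mrmfapukismz" -> "mrmfpksmz" -> "zezscxfzm" -> "ZEZSCXFZM"
  probe: "xjxsymjr" -> "xjxsymjr" -> "kwkflzwe" -> "KWKFLZWE"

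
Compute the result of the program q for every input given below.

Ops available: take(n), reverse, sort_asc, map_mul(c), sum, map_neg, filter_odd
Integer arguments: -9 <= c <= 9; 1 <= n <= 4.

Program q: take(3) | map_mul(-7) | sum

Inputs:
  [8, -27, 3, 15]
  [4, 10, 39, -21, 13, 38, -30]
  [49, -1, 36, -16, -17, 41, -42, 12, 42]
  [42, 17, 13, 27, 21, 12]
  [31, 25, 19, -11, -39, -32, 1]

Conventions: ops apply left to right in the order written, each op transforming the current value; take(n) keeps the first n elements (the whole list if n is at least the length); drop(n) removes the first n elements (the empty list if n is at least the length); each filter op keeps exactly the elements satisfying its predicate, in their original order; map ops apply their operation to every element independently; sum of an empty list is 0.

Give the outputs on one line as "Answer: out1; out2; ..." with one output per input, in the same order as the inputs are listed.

112; -371; -588; -504; -525

Execution, op by op:
  [8, -27, 3, 15] -> [8, -27, 3] -> [-56, 189, -21] -> 112
  [4, 10, 39, -21, 13, 38, -30] -> [4, 10, 39] -> [-28, -70, -273] -> -371
  [49, -1, 36, -16, -17, 41, -42, 12, 42] -> [49, -1, 36] -> [-343, 7, -252] -> -588
  [42, 17, 13, 27, 21, 12] -> [42, 17, 13] -> [-294, -119, -91] -> -504
  [31, 25, 19, -11, -39, -32, 1] -> [31, 25, 19] -> [-217, -175, -133] -> -525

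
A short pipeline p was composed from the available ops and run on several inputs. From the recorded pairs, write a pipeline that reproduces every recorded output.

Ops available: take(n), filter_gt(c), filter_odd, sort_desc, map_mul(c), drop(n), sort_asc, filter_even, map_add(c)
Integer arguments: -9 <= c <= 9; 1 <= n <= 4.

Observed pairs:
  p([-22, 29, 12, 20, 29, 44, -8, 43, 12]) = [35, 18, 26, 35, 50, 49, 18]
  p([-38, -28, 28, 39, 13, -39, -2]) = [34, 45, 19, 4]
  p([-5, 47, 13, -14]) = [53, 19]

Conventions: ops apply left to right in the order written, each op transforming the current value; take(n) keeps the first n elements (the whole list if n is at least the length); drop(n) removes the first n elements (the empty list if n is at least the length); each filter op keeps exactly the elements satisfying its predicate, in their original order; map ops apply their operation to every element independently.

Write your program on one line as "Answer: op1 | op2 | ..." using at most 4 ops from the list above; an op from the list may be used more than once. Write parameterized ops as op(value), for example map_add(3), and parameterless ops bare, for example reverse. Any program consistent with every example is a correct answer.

map_add(6) | filter_gt(0) | filter_gt(1)

Check, running the answer program on each example:
  [-22, 29, 12, 20, 29, 44, -8, 43, 12] -> [-16, 35, 18, 26, 35, 50, -2, 49, 18] -> [35, 18, 26, 35, 50, 49, 18] -> [35, 18, 26, 35, 50, 49, 18]
  [-38, -28, 28, 39, 13, -39, -2] -> [-32, -22, 34, 45, 19, -33, 4] -> [34, 45, 19, 4] -> [34, 45, 19, 4]
  [-5, 47, 13, -14] -> [1, 53, 19, -8] -> [1, 53, 19] -> [53, 19]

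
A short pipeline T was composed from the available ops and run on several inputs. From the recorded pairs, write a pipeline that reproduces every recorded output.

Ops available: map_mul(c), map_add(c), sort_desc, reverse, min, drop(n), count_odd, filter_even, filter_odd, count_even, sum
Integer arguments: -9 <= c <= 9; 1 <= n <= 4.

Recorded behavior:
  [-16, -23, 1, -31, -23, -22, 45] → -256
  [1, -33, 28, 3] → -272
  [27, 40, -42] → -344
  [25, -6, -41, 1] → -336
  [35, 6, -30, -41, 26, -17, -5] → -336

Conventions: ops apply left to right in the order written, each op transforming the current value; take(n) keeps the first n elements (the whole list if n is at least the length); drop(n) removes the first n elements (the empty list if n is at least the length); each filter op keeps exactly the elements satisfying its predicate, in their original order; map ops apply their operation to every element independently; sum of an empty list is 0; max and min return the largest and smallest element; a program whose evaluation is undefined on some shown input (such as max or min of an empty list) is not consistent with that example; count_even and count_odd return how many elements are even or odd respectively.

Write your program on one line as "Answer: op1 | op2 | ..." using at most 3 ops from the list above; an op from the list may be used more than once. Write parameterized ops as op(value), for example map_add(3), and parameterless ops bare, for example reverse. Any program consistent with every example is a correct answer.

map_add(-1) | map_mul(8) | min

Check, running the answer program on each example:
  [-16, -23, 1, -31, -23, -22, 45] -> [-17, -24, 0, -32, -24, -23, 44] -> [-136, -192, 0, -256, -192, -184, 352] -> -256
  [1, -33, 28, 3] -> [0, -34, 27, 2] -> [0, -272, 216, 16] -> -272
  [27, 40, -42] -> [26, 39, -43] -> [208, 312, -344] -> -344
  [25, -6, -41, 1] -> [24, -7, -42, 0] -> [192, -56, -336, 0] -> -336
  [35, 6, -30, -41, 26, -17, -5] -> [34, 5, -31, -42, 25, -18, -6] -> [272, 40, -248, -336, 200, -144, -48] -> -336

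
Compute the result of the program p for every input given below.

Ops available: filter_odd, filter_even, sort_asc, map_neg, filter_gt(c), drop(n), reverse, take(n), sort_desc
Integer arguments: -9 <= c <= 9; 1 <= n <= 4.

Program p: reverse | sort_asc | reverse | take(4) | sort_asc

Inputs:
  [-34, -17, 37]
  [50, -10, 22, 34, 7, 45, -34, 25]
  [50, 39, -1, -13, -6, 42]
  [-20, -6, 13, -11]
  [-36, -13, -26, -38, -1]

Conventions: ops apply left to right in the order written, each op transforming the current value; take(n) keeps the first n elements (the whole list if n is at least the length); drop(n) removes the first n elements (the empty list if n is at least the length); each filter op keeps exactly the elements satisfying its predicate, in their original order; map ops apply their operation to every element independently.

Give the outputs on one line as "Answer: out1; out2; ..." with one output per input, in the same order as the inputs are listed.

[-34, -17, 37]; [25, 34, 45, 50]; [-1, 39, 42, 50]; [-20, -11, -6, 13]; [-36, -26, -13, -1]

Execution, op by op:
  [-34, -17, 37] -> [37, -17, -34] -> [-34, -17, 37] -> [37, -17, -34] -> [37, -17, -34] -> [-34, -17, 37]
  [50, -10, 22, 34, 7, 45, -34, 25] -> [25, -34, 45, 7, 34, 22, -10, 50] -> [-34, -10, 7, 22, 25, 34, 45, 50] -> [50, 45, 34, 25, 22, 7, -10, -34] -> [50, 45, 34, 25] -> [25, 34, 45, 50]
  [50, 39, -1, -13, -6, 42] -> [42, -6, -13, -1, 39, 50] -> [-13, -6, -1, 39, 42, 50] -> [50, 42, 39, -1, -6, -13] -> [50, 42, 39, -1] -> [-1, 39, 42, 50]
  [-20, -6, 13, -11] -> [-11, 13, -6, -20] -> [-20, -11, -6, 13] -> [13, -6, -11, -20] -> [13, -6, -11, -20] -> [-20, -11, -6, 13]
  [-36, -13, -26, -38, -1] -> [-1, -38, -26, -13, -36] -> [-38, -36, -26, -13, -1] -> [-1, -13, -26, -36, -38] -> [-1, -13, -26, -36] -> [-36, -26, -13, -1]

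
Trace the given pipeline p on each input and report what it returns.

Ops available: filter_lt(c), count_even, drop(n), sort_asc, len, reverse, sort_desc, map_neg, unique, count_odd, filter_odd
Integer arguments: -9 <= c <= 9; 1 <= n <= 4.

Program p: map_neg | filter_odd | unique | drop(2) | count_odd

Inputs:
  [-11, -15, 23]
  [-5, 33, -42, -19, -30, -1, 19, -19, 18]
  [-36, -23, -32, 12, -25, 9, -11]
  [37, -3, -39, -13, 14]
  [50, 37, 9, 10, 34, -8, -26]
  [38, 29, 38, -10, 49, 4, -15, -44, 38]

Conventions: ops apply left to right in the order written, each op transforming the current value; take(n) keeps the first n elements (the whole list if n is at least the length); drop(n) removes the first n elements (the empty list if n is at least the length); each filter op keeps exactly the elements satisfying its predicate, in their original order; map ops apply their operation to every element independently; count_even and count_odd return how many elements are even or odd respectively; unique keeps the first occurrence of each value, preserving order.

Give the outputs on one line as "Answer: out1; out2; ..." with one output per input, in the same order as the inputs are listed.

1; 3; 2; 2; 0; 1

Execution, op by op:
  [-11, -15, 23] -> [11, 15, -23] -> [11, 15, -23] -> [11, 15, -23] -> [-23] -> 1
  [-5, 33, -42, -19, -30, -1, 19, -19, 18] -> [5, -33, 42, 19, 30, 1, -19, 19, -18] -> [5, -33, 19, 1, -19, 19] -> [5, -33, 19, 1, -19] -> [19, 1, -19] -> 3
  [-36, -23, -32, 12, -25, 9, -11] -> [36, 23, 32, -12, 25, -9, 11] -> [23, 25, -9, 11] -> [23, 25, -9, 11] -> [-9, 11] -> 2
  [37, -3, -39, -13, 14] -> [-37, 3, 39, 13, -14] -> [-37, 3, 39, 13] -> [-37, 3, 39, 13] -> [39, 13] -> 2
  [50, 37, 9, 10, 34, -8, -26] -> [-50, -37, -9, -10, -34, 8, 26] -> [-37, -9] -> [-37, -9] -> [] -> 0
  [38, 29, 38, -10, 49, 4, -15, -44, 38] -> [-38, -29, -38, 10, -49, -4, 15, 44, -38] -> [-29, -49, 15] -> [-29, -49, 15] -> [15] -> 1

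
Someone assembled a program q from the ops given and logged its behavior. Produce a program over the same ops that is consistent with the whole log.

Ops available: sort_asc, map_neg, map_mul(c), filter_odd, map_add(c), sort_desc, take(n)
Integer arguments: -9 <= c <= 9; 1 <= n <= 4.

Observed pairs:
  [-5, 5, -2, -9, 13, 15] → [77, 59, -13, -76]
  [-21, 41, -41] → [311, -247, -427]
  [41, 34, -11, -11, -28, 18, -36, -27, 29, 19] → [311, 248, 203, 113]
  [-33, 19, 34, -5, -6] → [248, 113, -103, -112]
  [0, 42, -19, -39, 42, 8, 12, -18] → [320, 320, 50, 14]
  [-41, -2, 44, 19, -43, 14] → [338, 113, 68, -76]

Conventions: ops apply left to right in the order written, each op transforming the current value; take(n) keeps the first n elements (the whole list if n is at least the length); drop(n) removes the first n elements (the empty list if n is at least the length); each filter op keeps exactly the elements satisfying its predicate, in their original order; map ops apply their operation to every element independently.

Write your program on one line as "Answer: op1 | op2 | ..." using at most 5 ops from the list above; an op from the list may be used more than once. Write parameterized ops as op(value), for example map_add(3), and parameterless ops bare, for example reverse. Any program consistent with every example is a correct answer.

sort_desc | map_add(-6) | take(4) | map_mul(9) | map_add(-4)

Check, running the answer program on each example:
  [-5, 5, -2, -9, 13, 15] -> [15, 13, 5, -2, -5, -9] -> [9, 7, -1, -8, -11, -15] -> [9, 7, -1, -8] -> [81, 63, -9, -72] -> [77, 59, -13, -76]
  [-21, 41, -41] -> [41, -21, -41] -> [35, -27, -47] -> [35, -27, -47] -> [315, -243, -423] -> [311, -247, -427]
  [41, 34, -11, -11, -28, 18, -36, -27, 29, 19] -> [41, 34, 29, 19, 18, -11, -11, -27, -28, -36] -> [35, 28, 23, 13, 12, -17, -17, -33, -34, -42] -> [35, 28, 23, 13] -> [315, 252, 207, 117] -> [311, 248, 203, 113]
  [-33, 19, 34, -5, -6] -> [34, 19, -5, -6, -33] -> [28, 13, -11, -12, -39] -> [28, 13, -11, -12] -> [252, 117, -99, -108] -> [248, 113, -103, -112]
  [0, 42, -19, -39, 42, 8, 12, -18] -> [42, 42, 12, 8, 0, -18, -19, -39] -> [36, 36, 6, 2, -6, -24, -25, -45] -> [36, 36, 6, 2] -> [324, 324, 54, 18] -> [320, 320, 50, 14]
  [-41, -2, 44, 19, -43, 14] -> [44, 19, 14, -2, -41, -43] -> [38, 13, 8, -8, -47, -49] -> [38, 13, 8, -8] -> [342, 117, 72, -72] -> [338, 113, 68, -76]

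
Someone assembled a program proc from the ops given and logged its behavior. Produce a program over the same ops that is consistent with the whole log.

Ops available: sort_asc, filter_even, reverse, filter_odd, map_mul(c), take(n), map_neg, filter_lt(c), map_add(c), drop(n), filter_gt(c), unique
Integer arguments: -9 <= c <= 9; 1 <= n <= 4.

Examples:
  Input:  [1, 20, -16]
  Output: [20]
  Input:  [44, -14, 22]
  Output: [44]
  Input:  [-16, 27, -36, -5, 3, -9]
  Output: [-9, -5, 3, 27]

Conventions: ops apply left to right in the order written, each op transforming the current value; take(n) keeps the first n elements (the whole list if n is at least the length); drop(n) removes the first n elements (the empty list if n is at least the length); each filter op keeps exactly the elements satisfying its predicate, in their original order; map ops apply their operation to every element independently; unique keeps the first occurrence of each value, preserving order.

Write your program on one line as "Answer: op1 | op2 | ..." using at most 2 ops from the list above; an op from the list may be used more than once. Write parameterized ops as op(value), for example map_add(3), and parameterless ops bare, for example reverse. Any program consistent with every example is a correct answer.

sort_asc | drop(2)

Check, running the answer program on each example:
  [1, 20, -16] -> [-16, 1, 20] -> [20]
  [44, -14, 22] -> [-14, 22, 44] -> [44]
  [-16, 27, -36, -5, 3, -9] -> [-36, -16, -9, -5, 3, 27] -> [-9, -5, 3, 27]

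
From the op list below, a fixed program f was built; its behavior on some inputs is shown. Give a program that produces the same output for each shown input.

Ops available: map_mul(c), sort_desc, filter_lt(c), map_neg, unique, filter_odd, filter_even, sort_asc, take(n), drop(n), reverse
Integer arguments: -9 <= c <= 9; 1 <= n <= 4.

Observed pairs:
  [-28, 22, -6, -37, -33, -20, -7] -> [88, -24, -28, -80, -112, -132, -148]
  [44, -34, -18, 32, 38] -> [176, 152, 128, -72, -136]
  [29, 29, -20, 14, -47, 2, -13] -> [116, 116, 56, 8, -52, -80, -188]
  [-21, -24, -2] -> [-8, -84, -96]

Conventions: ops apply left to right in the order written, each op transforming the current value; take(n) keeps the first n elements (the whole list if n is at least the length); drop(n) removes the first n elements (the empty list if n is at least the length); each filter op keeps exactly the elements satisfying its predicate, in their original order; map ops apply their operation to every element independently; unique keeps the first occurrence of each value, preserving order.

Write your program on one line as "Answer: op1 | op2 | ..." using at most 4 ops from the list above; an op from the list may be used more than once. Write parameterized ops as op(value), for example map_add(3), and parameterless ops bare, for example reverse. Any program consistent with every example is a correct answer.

map_mul(-4) | map_neg | reverse | sort_desc

Check, running the answer program on each example:
  [-28, 22, -6, -37, -33, -20, -7] -> [112, -88, 24, 148, 132, 80, 28] -> [-112, 88, -24, -148, -132, -80, -28] -> [-28, -80, -132, -148, -24, 88, -112] -> [88, -24, -28, -80, -112, -132, -148]
  [44, -34, -18, 32, 38] -> [-176, 136, 72, -128, -152] -> [176, -136, -72, 128, 152] -> [152, 128, -72, -136, 176] -> [176, 152, 128, -72, -136]
  [29, 29, -20, 14, -47, 2, -13] -> [-116, -116, 80, -56, 188, -8, 52] -> [116, 116, -80, 56, -188, 8, -52] -> [-52, 8, -188, 56, -80, 116, 116] -> [116, 116, 56, 8, -52, -80, -188]
  [-21, -24, -2] -> [84, 96, 8] -> [-84, -96, -8] -> [-8, -96, -84] -> [-8, -84, -96]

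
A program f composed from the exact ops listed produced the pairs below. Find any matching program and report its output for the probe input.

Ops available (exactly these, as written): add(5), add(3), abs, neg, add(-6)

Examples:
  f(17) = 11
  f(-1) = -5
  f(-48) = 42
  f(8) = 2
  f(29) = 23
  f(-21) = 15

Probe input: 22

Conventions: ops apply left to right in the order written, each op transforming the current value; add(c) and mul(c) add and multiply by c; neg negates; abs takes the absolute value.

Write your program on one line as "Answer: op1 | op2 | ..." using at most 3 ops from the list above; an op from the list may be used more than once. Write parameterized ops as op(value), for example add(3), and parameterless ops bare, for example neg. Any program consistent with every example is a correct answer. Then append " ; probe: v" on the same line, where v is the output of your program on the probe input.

abs | add(-6) ; probe: 16

Check, running the answer program on each example:
  17 -> 17 -> 11
  -1 -> 1 -> -5
  -48 -> 48 -> 42
  8 -> 8 -> 2
  29 -> 29 -> 23
  -21 -> 21 -> 15
  probe: 22 -> 22 -> 16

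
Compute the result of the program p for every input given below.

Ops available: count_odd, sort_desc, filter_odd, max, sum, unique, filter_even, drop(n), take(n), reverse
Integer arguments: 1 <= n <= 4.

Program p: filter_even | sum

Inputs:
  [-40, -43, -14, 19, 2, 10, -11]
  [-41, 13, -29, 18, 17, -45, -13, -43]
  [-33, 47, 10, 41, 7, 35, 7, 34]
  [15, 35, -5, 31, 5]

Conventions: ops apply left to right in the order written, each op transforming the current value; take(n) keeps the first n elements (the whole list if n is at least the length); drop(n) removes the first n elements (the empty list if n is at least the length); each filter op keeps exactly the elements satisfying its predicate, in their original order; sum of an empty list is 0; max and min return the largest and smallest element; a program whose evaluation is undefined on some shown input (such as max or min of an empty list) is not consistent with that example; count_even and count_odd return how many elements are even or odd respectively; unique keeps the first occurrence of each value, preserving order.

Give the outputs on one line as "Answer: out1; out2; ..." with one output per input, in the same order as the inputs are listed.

-42; 18; 44; 0

Execution, op by op:
  [-40, -43, -14, 19, 2, 10, -11] -> [-40, -14, 2, 10] -> -42
  [-41, 13, -29, 18, 17, -45, -13, -43] -> [18] -> 18
  [-33, 47, 10, 41, 7, 35, 7, 34] -> [10, 34] -> 44
  [15, 35, -5, 31, 5] -> [] -> 0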